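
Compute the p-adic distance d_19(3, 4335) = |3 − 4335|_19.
d_19(3, 4335) = 1/361

Step 1 — x − y = 3 − 4335 = -4332. Step 2 — v_19(-4332) = 2 (factor: -4332 = −(19^2 · 12); the sign does not affect v_p). Step 3 — |x − y|_19 = 19^{-2} = 1/361.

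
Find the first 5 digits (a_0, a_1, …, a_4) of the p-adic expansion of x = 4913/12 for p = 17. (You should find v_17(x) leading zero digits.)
(a_0, …, a_4) = (0, 0, 0, 10, 15)

v_17(4913/12) = 3, so a_0 = ... = a_2 = 0. Factor out: x = 17^3 · u with u = 1/12 a unit in ℤ_17. Expand u iteratively via a_{v+i} = u_i mod 17, u_{i+1} = (u_i − a_{v+i})/17:
  u_0 = 1/12;  a_3 = 10;  u_1 = (u_0 − 10)/17 = -7/12
  u_1 = -7/12;  a_4 = 15;  u_2 = (u_1 − 15)/17 = -11/12
Digits: (0, 0, 0, 10, 15).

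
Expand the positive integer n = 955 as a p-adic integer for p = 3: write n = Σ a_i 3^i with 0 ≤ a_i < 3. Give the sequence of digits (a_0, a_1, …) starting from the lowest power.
(a_0, a_1, …) = (1, 0, 1, 2, 2, 0, 1)

Repeated division by 3 gives the digits low-to-high: 955 = 1 + 1·3^2 + 2·3^3 + 2·3^4 + 1·3^6. Digit sequence: (1, 0, 1, 2, 2, 0, 1).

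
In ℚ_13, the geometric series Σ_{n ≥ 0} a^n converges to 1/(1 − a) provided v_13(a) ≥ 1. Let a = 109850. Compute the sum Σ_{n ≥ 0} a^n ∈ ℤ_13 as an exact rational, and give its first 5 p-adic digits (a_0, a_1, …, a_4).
Σ a^n = 1/(1 − a) = -1/109849;  first 5 digits = (1, 0, 0, 11, 3)

v_13(a) = 3 ≥ 1, so the series converges in ℤ_13 to 1/(1 − a) = 1/(1 − 109850) = -1/109849. Expand this rational in ℤ_13: compute digits iteratively via d_i = x_i mod 13, x_{i+1} = (x_i − d_i)/13. The first 5 digits are (1, 0, 0, 11, 3).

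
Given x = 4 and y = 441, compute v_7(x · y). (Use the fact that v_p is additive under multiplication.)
v_7(1764) = 2

v_p(x) = 0 (factor: 4 = 7^0 · 4); v_p(y) = 2 (factor: 441 = 7^2 · 9). Additivity: v_p(xy) = v_p(x) + v_p(y) = 0 + 2 = 2. (Direct check: xy = 1764 = 7^2 · (36).)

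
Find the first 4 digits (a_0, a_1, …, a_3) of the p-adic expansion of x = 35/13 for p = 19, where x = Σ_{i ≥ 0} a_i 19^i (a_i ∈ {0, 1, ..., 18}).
(a_0, …, a_3) = (10, 4, 10, 17)

v_19(35/13) = 0 (numerator and denominator both coprime to 19), so x ∈ ℤ_19^×. Compute digits iteratively via a_i = x_i mod 19, x_{i+1} = (x_i − a_i)/19, with x_0 = x:
  x_0 = 35/13;  a_0 = 10;  x_1 = (x_0 − 10)/19 = -5/13
  x_1 = -5/13;  a_1 = 4;  x_2 = (x_1 − 4)/19 = -3/13
  x_2 = -3/13;  a_2 = 10;  x_3 = (x_2 − 10)/19 = -7/13
  x_3 = -7/13;  a_3 = 17;  x_4 = (x_3 − 17)/19 = -12/13
Digits: (10, 4, 10, 17).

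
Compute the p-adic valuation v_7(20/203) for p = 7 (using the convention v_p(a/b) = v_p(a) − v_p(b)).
v_7(20/203) = -1

Factor powers of 7 from the numerator and denominator of the reduced fraction: 20 = 7^0 · 20 and 203 = 7^1 · 29. Apply v_p(a/b) = v_p(a) − v_p(b): v_7(20/203) = 0 − 1 = -1.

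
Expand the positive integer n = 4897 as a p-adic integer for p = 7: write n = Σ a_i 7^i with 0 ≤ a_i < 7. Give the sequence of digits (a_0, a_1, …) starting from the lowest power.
(a_0, a_1, …) = (4, 6, 1, 0, 2)

Repeated division by 7 gives the digits low-to-high: 4897 = 4 + 6·7^1 + 1·7^2 + 2·7^4. Digit sequence: (4, 6, 1, 0, 2).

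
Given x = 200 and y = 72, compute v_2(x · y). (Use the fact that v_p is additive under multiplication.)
v_2(14400) = 6

v_p(x) = 3 (factor: 200 = 2^3 · 25); v_p(y) = 3 (factor: 72 = 2^3 · 9). Additivity: v_p(xy) = v_p(x) + v_p(y) = 3 + 3 = 6. (Direct check: xy = 14400 = 2^6 · (225).)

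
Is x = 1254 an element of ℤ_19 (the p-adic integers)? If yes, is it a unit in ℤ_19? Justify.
x ∈ ℤ_19 but not a unit; v_19(x) = 1 > 0

ℤ_19 = {x ∈ ℚ_19 : v_19(x) ≥ 0} and ℤ_19^× = {x ∈ ℤ_19 : v_19(x) = 0}. Here v_19(1254) = v_19(num) − v_19(den) = 1; compare against these criteria.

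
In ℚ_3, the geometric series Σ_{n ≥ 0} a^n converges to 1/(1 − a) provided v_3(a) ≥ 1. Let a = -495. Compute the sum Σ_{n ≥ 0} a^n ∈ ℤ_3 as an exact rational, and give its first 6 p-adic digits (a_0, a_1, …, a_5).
Σ a^n = 1/(1 − a) = 1/496;  first 6 digits = (1, 0, 2, 2, 0, 1)

v_3(a) = 2 ≥ 1, so the series converges in ℤ_3 to 1/(1 − a) = 1/(1 − (-495)) = 1/496. Expand this rational in ℤ_3: compute digits iteratively via d_i = x_i mod 3, x_{i+1} = (x_i − d_i)/3. The first 6 digits are (1, 0, 2, 2, 0, 1).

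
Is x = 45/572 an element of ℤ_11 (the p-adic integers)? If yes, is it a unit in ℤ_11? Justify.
x ∉ ℤ_11 (v_11(x) = -1 < 0)

ℤ_11 = {x ∈ ℚ_11 : v_11(x) ≥ 0} and ℤ_11^× = {x ∈ ℤ_11 : v_11(x) = 0}. Here v_11(45/572) = v_11(num) − v_11(den) = -1; compare against these criteria.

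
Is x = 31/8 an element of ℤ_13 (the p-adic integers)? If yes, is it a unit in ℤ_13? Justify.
x ∈ ℤ_13^× (unit); v_13(x) = 0

ℤ_13 = {x ∈ ℚ_13 : v_13(x) ≥ 0} and ℤ_13^× = {x ∈ ℤ_13 : v_13(x) = 0}. Here v_13(31/8) = v_13(num) − v_13(den) = 0; compare against these criteria.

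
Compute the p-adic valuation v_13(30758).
v_13(30758) = 3

v_13(n) is the largest exponent k such that 13^k divides n. Factor out: 30758 = 13^3 · 14. (Sign doesn't affect v_p.) So v_13(30758) = 3.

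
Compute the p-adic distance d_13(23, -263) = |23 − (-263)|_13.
d_13(23, -263) = 1/13

Step 1 — x − y = 23 − (-263) = 286. Step 2 — v_13(286) = 1 (factor: 286 = (13^1 · 22); the sign does not affect v_p). Step 3 — |x − y|_13 = 13^{-1} = 1/13.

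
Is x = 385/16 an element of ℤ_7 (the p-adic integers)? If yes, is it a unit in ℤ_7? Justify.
x ∈ ℤ_7 but not a unit; v_7(x) = 1 > 0

ℤ_7 = {x ∈ ℚ_7 : v_7(x) ≥ 0} and ℤ_7^× = {x ∈ ℤ_7 : v_7(x) = 0}. Here v_7(385/16) = v_7(num) − v_7(den) = 1; compare against these criteria.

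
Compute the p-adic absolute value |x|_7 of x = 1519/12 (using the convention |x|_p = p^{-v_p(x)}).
|1519/12|_7 = 1/49

Step 1 — compute v_7(x) by factoring powers of 7 out of the numerator and denominator: v_7(1519/12) = 2. Step 2 — apply |x|_p = p^{-v_p(x)} = 7^{-2} = 1/49.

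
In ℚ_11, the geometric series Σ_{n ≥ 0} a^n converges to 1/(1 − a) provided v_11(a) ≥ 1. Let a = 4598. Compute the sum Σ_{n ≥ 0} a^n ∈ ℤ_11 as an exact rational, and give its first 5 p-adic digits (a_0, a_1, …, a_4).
Σ a^n = 1/(1 − a) = -1/4597;  first 5 digits = (1, 0, 5, 3, 3)

v_11(a) = 2 ≥ 1, so the series converges in ℤ_11 to 1/(1 − a) = 1/(1 − 4598) = -1/4597. Expand this rational in ℤ_11: compute digits iteratively via d_i = x_i mod 11, x_{i+1} = (x_i − d_i)/11. The first 5 digits are (1, 0, 5, 3, 3).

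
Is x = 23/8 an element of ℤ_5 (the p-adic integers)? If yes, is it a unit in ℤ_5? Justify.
x ∈ ℤ_5^× (unit); v_5(x) = 0

ℤ_5 = {x ∈ ℚ_5 : v_5(x) ≥ 0} and ℤ_5^× = {x ∈ ℤ_5 : v_5(x) = 0}. Here v_5(23/8) = v_5(num) − v_5(den) = 0; compare against these criteria.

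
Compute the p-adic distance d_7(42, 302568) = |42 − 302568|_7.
d_7(42, 302568) = 1/16807

Step 1 — x − y = 42 − 302568 = -302526. Step 2 — v_7(-302526) = 5 (factor: -302526 = −(7^5 · 18); the sign does not affect v_p). Step 3 — |x − y|_7 = 7^{-5} = 1/16807.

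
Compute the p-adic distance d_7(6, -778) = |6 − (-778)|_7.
d_7(6, -778) = 1/49

Step 1 — x − y = 6 − (-778) = 784. Step 2 — v_7(784) = 2 (factor: 784 = (7^2 · 16); the sign does not affect v_p). Step 3 — |x − y|_7 = 7^{-2} = 1/49.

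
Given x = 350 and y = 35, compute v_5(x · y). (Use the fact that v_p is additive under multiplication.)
v_5(12250) = 3

v_p(x) = 2 (factor: 350 = 5^2 · 14); v_p(y) = 1 (factor: 35 = 5^1 · 7). Additivity: v_p(xy) = v_p(x) + v_p(y) = 2 + 1 = 3. (Direct check: xy = 12250 = 5^3 · (98).)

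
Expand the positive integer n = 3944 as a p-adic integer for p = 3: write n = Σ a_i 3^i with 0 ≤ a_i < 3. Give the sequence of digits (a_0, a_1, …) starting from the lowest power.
(a_0, a_1, …) = (2, 0, 0, 2, 0, 1, 2, 1)

Repeated division by 3 gives the digits low-to-high: 3944 = 2 + 2·3^3 + 1·3^5 + 2·3^6 + 1·3^7. Digit sequence: (2, 0, 0, 2, 0, 1, 2, 1).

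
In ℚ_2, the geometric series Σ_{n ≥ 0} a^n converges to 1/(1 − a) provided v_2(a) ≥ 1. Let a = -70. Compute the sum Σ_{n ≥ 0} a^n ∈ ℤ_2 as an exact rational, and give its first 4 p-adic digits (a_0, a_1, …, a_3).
Σ a^n = 1/(1 − a) = 1/71;  first 4 digits = (1, 1, 1, 0)

v_2(a) = 1 ≥ 1, so the series converges in ℤ_2 to 1/(1 − a) = 1/(1 − (-70)) = 1/71. Expand this rational in ℤ_2: compute digits iteratively via d_i = x_i mod 2, x_{i+1} = (x_i − d_i)/2. The first 4 digits are (1, 1, 1, 0).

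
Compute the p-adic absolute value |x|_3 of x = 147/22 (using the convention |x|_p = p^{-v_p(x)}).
|147/22|_3 = 1/3

Step 1 — compute v_3(x) by factoring powers of 3 out of the numerator and denominator: v_3(147/22) = 1. Step 2 — apply |x|_p = p^{-v_p(x)} = 3^{-1} = 1/3.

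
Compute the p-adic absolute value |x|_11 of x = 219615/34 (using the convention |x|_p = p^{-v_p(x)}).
|219615/34|_11 = 1/14641

Step 1 — compute v_11(x) by factoring powers of 11 out of the numerator and denominator: v_11(219615/34) = 4. Step 2 — apply |x|_p = p^{-v_p(x)} = 11^{-4} = 1/14641.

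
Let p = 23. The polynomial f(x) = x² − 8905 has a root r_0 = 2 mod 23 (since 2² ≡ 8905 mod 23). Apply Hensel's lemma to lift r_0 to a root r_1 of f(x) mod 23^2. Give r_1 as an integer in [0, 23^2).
r_1 = 508 (mod 529)

Hensel's recurrence: r_{i+1} = r_i − f(r_i)·(f′(r_i))^{-1} mod 23^{i+2}, with f′(x) = 2x. Iterate:
  r_0 = 2 (mod 23)
  r_1 = 508 (mod 529)
Final: r_1 = 508, and one checks f(r_1) ≡ 0 mod 23^2.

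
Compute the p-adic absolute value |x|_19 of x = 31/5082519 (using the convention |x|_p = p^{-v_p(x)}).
|31/5082519|_19 = 130321

Step 1 — compute v_19(x) by factoring powers of 19 out of the numerator and denominator: v_19(31/5082519) = -4. Step 2 — apply |x|_p = p^{-v_p(x)} = 19^{4} = 130321.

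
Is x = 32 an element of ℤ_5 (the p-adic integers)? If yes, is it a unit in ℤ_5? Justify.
x ∈ ℤ_5^× (unit); v_5(x) = 0

ℤ_5 = {x ∈ ℚ_5 : v_5(x) ≥ 0} and ℤ_5^× = {x ∈ ℤ_5 : v_5(x) = 0}. Here v_5(32) = v_5(num) − v_5(den) = 0; compare against these criteria.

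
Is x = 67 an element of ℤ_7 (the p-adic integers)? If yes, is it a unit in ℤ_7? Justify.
x ∈ ℤ_7^× (unit); v_7(x) = 0

ℤ_7 = {x ∈ ℚ_7 : v_7(x) ≥ 0} and ℤ_7^× = {x ∈ ℤ_7 : v_7(x) = 0}. Here v_7(67) = v_7(num) − v_7(den) = 0; compare against these criteria.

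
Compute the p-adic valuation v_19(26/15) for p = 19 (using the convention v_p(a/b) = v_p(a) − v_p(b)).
v_19(26/15) = 0

Factor powers of 19 from the numerator and denominator of the reduced fraction: 26 = 19^0 · 26 and 15 = 19^0 · 15. Apply v_p(a/b) = v_p(a) − v_p(b): v_19(26/15) = 0 − 0 = 0.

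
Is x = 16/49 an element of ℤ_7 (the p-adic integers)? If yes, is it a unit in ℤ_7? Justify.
x ∉ ℤ_7 (v_7(x) = -2 < 0)

ℤ_7 = {x ∈ ℚ_7 : v_7(x) ≥ 0} and ℤ_7^× = {x ∈ ℤ_7 : v_7(x) = 0}. Here v_7(16/49) = v_7(num) − v_7(den) = -2; compare against these criteria.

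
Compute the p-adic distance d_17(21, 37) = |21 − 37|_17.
d_17(21, 37) = 1

Step 1 — x − y = 21 − 37 = -16. Step 2 — v_17(-16) = 0 (factor: -16 = −(17^0 · 16); the sign does not affect v_p). Step 3 — |x − y|_17 = 17^{0} = 1.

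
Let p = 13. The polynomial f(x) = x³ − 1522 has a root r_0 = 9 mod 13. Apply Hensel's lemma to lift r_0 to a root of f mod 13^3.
r_2 = 1205 (mod 2197)

Hensel: r_{i+1} = r_i − f(r_i)/f′(r_i) mod 13^{i+2}, where f′(x) = 3x². Iterate:
  r_0 = 9 (mod 13)
  r_1 = 22 (mod 169)
  r_2 = 1205 (mod 2197)
Final: r = 1205 with f(r) ≡ 0 mod 13^3.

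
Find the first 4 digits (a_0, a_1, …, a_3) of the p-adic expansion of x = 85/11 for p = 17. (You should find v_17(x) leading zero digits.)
(a_0, …, a_3) = (0, 2, 3, 6)

v_17(85/11) = 1, so a_0 = ... = a_0 = 0. Factor out: x = 17^1 · u with u = 5/11 a unit in ℤ_17. Expand u iteratively via a_{v+i} = u_i mod 17, u_{i+1} = (u_i − a_{v+i})/17:
  u_0 = 5/11;  a_1 = 2;  u_1 = (u_0 − 2)/17 = -1/11
  u_1 = -1/11;  a_2 = 3;  u_2 = (u_1 − 3)/17 = -2/11
  u_2 = -2/11;  a_3 = 6;  u_3 = (u_2 − 6)/17 = -4/11
Digits: (0, 2, 3, 6).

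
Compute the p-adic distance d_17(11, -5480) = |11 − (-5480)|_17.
d_17(11, -5480) = 1/289

Step 1 — x − y = 11 − (-5480) = 5491. Step 2 — v_17(5491) = 2 (factor: 5491 = (17^2 · 19); the sign does not affect v_p). Step 3 — |x − y|_17 = 17^{-2} = 1/289.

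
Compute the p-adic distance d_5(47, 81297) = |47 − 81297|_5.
d_5(47, 81297) = 1/3125

Step 1 — x − y = 47 − 81297 = -81250. Step 2 — v_5(-81250) = 5 (factor: -81250 = −(5^5 · 26); the sign does not affect v_p). Step 3 — |x − y|_5 = 5^{-5} = 1/3125.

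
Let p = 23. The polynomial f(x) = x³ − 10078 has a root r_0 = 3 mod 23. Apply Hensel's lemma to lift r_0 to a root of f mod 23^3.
r_2 = 11641 (mod 12167)

Hensel: r_{i+1} = r_i − f(r_i)/f′(r_i) mod 23^{i+2}, where f′(x) = 3x². Iterate:
  r_0 = 3 (mod 23)
  r_1 = 3 (mod 529)
  r_2 = 11641 (mod 12167)
Final: r = 11641 with f(r) ≡ 0 mod 23^3.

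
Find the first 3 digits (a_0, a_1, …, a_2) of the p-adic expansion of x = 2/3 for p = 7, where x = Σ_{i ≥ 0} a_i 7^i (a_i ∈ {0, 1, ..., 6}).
(a_0, …, a_2) = (3, 2, 2)

v_7(2/3) = 0 (numerator and denominator both coprime to 7), so x ∈ ℤ_7^×. Compute digits iteratively via a_i = x_i mod 7, x_{i+1} = (x_i − a_i)/7, with x_0 = x:
  x_0 = 2/3;  a_0 = 3;  x_1 = (x_0 − 3)/7 = -1/3
  x_1 = -1/3;  a_1 = 2;  x_2 = (x_1 − 2)/7 = -1/3
  x_2 = -1/3;  a_2 = 2;  x_3 = (x_2 − 2)/7 = -1/3
Digits: (3, 2, 2).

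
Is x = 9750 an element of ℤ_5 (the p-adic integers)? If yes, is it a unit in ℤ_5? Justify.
x ∈ ℤ_5 but not a unit; v_5(x) = 3 > 0

ℤ_5 = {x ∈ ℚ_5 : v_5(x) ≥ 0} and ℤ_5^× = {x ∈ ℤ_5 : v_5(x) = 0}. Here v_5(9750) = v_5(num) − v_5(den) = 3; compare against these criteria.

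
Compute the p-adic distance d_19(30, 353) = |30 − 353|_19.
d_19(30, 353) = 1/19

Step 1 — x − y = 30 − 353 = -323. Step 2 — v_19(-323) = 1 (factor: -323 = −(19^1 · 17); the sign does not affect v_p). Step 3 — |x − y|_19 = 19^{-1} = 1/19.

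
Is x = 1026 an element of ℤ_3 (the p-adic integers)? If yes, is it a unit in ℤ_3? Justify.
x ∈ ℤ_3 but not a unit; v_3(x) = 3 > 0

ℤ_3 = {x ∈ ℚ_3 : v_3(x) ≥ 0} and ℤ_3^× = {x ∈ ℤ_3 : v_3(x) = 0}. Here v_3(1026) = v_3(num) − v_3(den) = 3; compare against these criteria.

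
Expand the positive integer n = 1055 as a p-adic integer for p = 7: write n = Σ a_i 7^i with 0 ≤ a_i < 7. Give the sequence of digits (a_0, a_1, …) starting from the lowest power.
(a_0, a_1, …) = (5, 3, 0, 3)

Repeated division by 7 gives the digits low-to-high: 1055 = 5 + 3·7^1 + 3·7^3. Digit sequence: (5, 3, 0, 3).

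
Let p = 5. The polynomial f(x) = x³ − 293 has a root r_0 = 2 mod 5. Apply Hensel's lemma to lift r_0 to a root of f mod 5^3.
r_2 = 107 (mod 125)

Hensel: r_{i+1} = r_i − f(r_i)/f′(r_i) mod 5^{i+2}, where f′(x) = 3x². Iterate:
  r_0 = 2 (mod 5)
  r_1 = 7 (mod 25)
  r_2 = 107 (mod 125)
Final: r = 107 with f(r) ≡ 0 mod 5^3.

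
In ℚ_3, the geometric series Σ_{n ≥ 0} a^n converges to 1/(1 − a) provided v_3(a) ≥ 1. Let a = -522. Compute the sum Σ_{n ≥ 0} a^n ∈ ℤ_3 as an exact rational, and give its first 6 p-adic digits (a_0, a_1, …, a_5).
Σ a^n = 1/(1 − a) = 1/523;  first 6 digits = (1, 0, 2, 1, 0, 0)

v_3(a) = 2 ≥ 1, so the series converges in ℤ_3 to 1/(1 − a) = 1/(1 − (-522)) = 1/523. Expand this rational in ℤ_3: compute digits iteratively via d_i = x_i mod 3, x_{i+1} = (x_i − d_i)/3. The first 6 digits are (1, 0, 2, 1, 0, 0).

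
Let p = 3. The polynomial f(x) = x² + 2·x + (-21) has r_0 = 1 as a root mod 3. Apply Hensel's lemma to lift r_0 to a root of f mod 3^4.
r_3 = 46 (mod 81)

Hensel: r_{i+1} = r_i − f(r_i)·(f′(r_i))^{-1} mod 3^{i+2}, f′(x) = 2x + 2. Iterate:
  r_0 = 1 (mod 3)
  r_1 = 1 (mod 9)
  r_2 = 19 (mod 27)
  r_3 = 46 (mod 81)
Final: r = 46 satisfies f(r) ≡ 0 mod 3^4.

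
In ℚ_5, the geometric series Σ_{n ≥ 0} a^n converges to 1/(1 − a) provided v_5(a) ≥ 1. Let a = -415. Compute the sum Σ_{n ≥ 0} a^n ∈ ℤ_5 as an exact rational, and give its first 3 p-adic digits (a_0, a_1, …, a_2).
Σ a^n = 1/(1 − a) = 1/416;  first 3 digits = (1, 2, 2)

v_5(a) = 1 ≥ 1, so the series converges in ℤ_5 to 1/(1 − a) = 1/(1 − (-415)) = 1/416. Expand this rational in ℤ_5: compute digits iteratively via d_i = x_i mod 5, x_{i+1} = (x_i − d_i)/5. The first 3 digits are (1, 2, 2).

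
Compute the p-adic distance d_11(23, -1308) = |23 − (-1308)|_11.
d_11(23, -1308) = 1/1331

Step 1 — x − y = 23 − (-1308) = 1331. Step 2 — v_11(1331) = 3 (factor: 1331 = (11^3 · 1); the sign does not affect v_p). Step 3 — |x − y|_11 = 11^{-3} = 1/1331.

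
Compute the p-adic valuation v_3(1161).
v_3(1161) = 3

v_3(n) is the largest exponent k such that 3^k divides n. Factor out: 1161 = 3^3 · 43. (Sign doesn't affect v_p.) So v_3(1161) = 3.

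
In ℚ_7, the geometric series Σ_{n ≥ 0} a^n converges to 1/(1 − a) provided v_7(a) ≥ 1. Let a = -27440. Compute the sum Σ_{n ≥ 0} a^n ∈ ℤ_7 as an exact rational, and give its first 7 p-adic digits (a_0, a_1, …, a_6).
Σ a^n = 1/(1 − a) = 1/27441;  first 7 digits = (1, 0, 0, 4, 2, 5, 1)

v_7(a) = 3 ≥ 1, so the series converges in ℤ_7 to 1/(1 − a) = 1/(1 − (-27440)) = 1/27441. Expand this rational in ℤ_7: compute digits iteratively via d_i = x_i mod 7, x_{i+1} = (x_i − d_i)/7. The first 7 digits are (1, 0, 0, 4, 2, 5, 1).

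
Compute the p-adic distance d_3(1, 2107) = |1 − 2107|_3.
d_3(1, 2107) = 1/81

Step 1 — x − y = 1 − 2107 = -2106. Step 2 — v_3(-2106) = 4 (factor: -2106 = −(3^4 · 26); the sign does not affect v_p). Step 3 — |x − y|_3 = 3^{-4} = 1/81.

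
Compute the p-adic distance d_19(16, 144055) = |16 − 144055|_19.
d_19(16, 144055) = 1/6859

Step 1 — x − y = 16 − 144055 = -144039. Step 2 — v_19(-144039) = 3 (factor: -144039 = −(19^3 · 21); the sign does not affect v_p). Step 3 — |x − y|_19 = 19^{-3} = 1/6859.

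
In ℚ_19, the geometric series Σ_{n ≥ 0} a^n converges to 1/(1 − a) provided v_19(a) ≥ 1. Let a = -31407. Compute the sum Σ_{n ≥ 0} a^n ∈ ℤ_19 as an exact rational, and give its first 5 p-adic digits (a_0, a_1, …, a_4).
Σ a^n = 1/(1 − a) = 1/31408;  first 5 digits = (1, 0, 8, 14, 6)

v_19(a) = 2 ≥ 1, so the series converges in ℤ_19 to 1/(1 − a) = 1/(1 − (-31407)) = 1/31408. Expand this rational in ℤ_19: compute digits iteratively via d_i = x_i mod 19, x_{i+1} = (x_i − d_i)/19. The first 5 digits are (1, 0, 8, 14, 6).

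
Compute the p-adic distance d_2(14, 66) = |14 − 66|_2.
d_2(14, 66) = 1/4

Step 1 — x − y = 14 − 66 = -52. Step 2 — v_2(-52) = 2 (factor: -52 = −(2^2 · 13); the sign does not affect v_p). Step 3 — |x − y|_2 = 2^{-2} = 1/4.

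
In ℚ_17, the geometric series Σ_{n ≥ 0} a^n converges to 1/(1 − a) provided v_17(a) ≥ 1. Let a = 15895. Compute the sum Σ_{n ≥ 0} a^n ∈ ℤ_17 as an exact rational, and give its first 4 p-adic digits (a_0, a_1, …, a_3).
Σ a^n = 1/(1 − a) = -1/15894;  first 4 digits = (1, 0, 4, 3)

v_17(a) = 2 ≥ 1, so the series converges in ℤ_17 to 1/(1 − a) = 1/(1 − 15895) = -1/15894. Expand this rational in ℤ_17: compute digits iteratively via d_i = x_i mod 17, x_{i+1} = (x_i − d_i)/17. The first 4 digits are (1, 0, 4, 3).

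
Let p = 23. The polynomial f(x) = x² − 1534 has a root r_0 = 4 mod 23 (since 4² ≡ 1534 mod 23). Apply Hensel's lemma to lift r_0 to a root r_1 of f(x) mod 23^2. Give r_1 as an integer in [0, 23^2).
r_1 = 326 (mod 529)

Hensel's recurrence: r_{i+1} = r_i − f(r_i)·(f′(r_i))^{-1} mod 23^{i+2}, with f′(x) = 2x. Iterate:
  r_0 = 4 (mod 23)
  r_1 = 326 (mod 529)
Final: r_1 = 326, and one checks f(r_1) ≡ 0 mod 23^2.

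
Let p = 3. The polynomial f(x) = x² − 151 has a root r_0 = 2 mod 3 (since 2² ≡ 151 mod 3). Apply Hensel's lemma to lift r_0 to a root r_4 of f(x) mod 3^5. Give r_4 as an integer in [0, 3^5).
r_4 = 131 (mod 243)

Hensel's recurrence: r_{i+1} = r_i − f(r_i)·(f′(r_i))^{-1} mod 3^{i+2}, with f′(x) = 2x. Iterate:
  r_0 = 2 (mod 3)
  r_1 = 5 (mod 9)
  r_2 = 23 (mod 27)
  r_3 = 50 (mod 81)
  r_4 = 131 (mod 243)
Final: r_4 = 131, and one checks f(r_4) ≡ 0 mod 3^5.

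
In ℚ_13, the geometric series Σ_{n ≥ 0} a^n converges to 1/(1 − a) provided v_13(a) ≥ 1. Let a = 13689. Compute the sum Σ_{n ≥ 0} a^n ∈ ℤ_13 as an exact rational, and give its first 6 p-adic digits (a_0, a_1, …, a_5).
Σ a^n = 1/(1 − a) = -1/13688;  first 6 digits = (1, 0, 3, 6, 9, 10)

v_13(a) = 2 ≥ 1, so the series converges in ℤ_13 to 1/(1 − a) = 1/(1 − 13689) = -1/13688. Expand this rational in ℤ_13: compute digits iteratively via d_i = x_i mod 13, x_{i+1} = (x_i − d_i)/13. The first 6 digits are (1, 0, 3, 6, 9, 10).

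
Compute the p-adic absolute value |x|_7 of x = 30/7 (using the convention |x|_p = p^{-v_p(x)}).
|30/7|_7 = 7

Step 1 — compute v_7(x) by factoring powers of 7 out of the numerator and denominator: v_7(30/7) = -1. Step 2 — apply |x|_p = p^{-v_p(x)} = 7^{1} = 7.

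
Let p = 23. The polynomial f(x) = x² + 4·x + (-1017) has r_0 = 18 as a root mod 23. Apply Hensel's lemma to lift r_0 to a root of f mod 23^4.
r_3 = 236642 (mod 279841)

Hensel: r_{i+1} = r_i − f(r_i)·(f′(r_i))^{-1} mod 23^{i+2}, f′(x) = 2x + 4. Iterate:
  r_0 = 18 (mod 23)
  r_1 = 179 (mod 529)
  r_2 = 5469 (mod 12167)
  r_3 = 236642 (mod 279841)
Final: r = 236642 satisfies f(r) ≡ 0 mod 23^4.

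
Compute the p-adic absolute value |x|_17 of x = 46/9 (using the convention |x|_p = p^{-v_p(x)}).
|46/9|_17 = 1

Step 1 — compute v_17(x) by factoring powers of 17 out of the numerator and denominator: v_17(46/9) = 0. Step 2 — apply |x|_p = p^{-v_p(x)} = 17^{0} = 1.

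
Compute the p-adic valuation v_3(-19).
v_3(-19) = 0

v_3(n) is the largest exponent k such that 3^k divides n. Factor out: -19 = -3^0 · 19. (Sign doesn't affect v_p.) So v_3(-19) = 0.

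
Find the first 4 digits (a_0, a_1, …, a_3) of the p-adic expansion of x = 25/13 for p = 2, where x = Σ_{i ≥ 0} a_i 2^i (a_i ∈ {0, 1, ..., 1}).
(a_0, …, a_3) = (1, 0, 1, 1)

v_2(25/13) = 0 (numerator and denominator both coprime to 2), so x ∈ ℤ_2^×. Compute digits iteratively via a_i = x_i mod 2, x_{i+1} = (x_i − a_i)/2, with x_0 = x:
  x_0 = 25/13;  a_0 = 1;  x_1 = (x_0 − 1)/2 = 6/13
  x_1 = 6/13;  a_1 = 0;  x_2 = (x_1 − 0)/2 = 3/13
  x_2 = 3/13;  a_2 = 1;  x_3 = (x_2 − 1)/2 = -5/13
  x_3 = -5/13;  a_3 = 1;  x_4 = (x_3 − 1)/2 = -9/13
Digits: (1, 0, 1, 1).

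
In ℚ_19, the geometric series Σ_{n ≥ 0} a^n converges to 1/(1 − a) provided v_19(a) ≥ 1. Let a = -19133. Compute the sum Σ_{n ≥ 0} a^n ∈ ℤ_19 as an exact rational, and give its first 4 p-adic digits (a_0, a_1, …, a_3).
Σ a^n = 1/(1 − a) = 1/19134;  first 4 digits = (1, 0, 4, 16)

v_19(a) = 2 ≥ 1, so the series converges in ℤ_19 to 1/(1 − a) = 1/(1 − (-19133)) = 1/19134. Expand this rational in ℤ_19: compute digits iteratively via d_i = x_i mod 19, x_{i+1} = (x_i − d_i)/19. The first 4 digits are (1, 0, 4, 16).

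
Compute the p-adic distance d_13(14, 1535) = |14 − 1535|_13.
d_13(14, 1535) = 1/169

Step 1 — x − y = 14 − 1535 = -1521. Step 2 — v_13(-1521) = 2 (factor: -1521 = −(13^2 · 9); the sign does not affect v_p). Step 3 — |x − y|_13 = 13^{-2} = 1/169.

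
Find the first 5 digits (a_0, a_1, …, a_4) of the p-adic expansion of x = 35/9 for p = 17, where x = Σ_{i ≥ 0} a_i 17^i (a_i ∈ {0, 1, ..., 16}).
(a_0, …, a_4) = (2, 2, 15, 1, 15)

v_17(35/9) = 0 (numerator and denominator both coprime to 17), so x ∈ ℤ_17^×. Compute digits iteratively via a_i = x_i mod 17, x_{i+1} = (x_i − a_i)/17, with x_0 = x:
  x_0 = 35/9;  a_0 = 2;  x_1 = (x_0 − 2)/17 = 1/9
  x_1 = 1/9;  a_1 = 2;  x_2 = (x_1 − 2)/17 = -1/9
  x_2 = -1/9;  a_2 = 15;  x_3 = (x_2 − 15)/17 = -8/9
  x_3 = -8/9;  a_3 = 1;  x_4 = (x_3 − 1)/17 = -1/9
  x_4 = -1/9;  a_4 = 15;  x_5 = (x_4 − 15)/17 = -8/9
Digits: (2, 2, 15, 1, 15).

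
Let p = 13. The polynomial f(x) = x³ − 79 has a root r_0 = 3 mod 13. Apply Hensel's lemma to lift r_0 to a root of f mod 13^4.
r_3 = 11716 (mod 28561)

Hensel: r_{i+1} = r_i − f(r_i)/f′(r_i) mod 13^{i+2}, where f′(x) = 3x². Iterate:
  r_0 = 3 (mod 13)
  r_1 = 55 (mod 169)
  r_2 = 731 (mod 2197)
  r_3 = 11716 (mod 28561)
Final: r = 11716 with f(r) ≡ 0 mod 13^4.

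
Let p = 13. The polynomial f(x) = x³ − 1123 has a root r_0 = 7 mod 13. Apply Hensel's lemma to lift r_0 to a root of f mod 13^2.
r_1 = 33 (mod 169)

Hensel: r_{i+1} = r_i − f(r_i)/f′(r_i) mod 13^{i+2}, where f′(x) = 3x². Iterate:
  r_0 = 7 (mod 13)
  r_1 = 33 (mod 169)
Final: r = 33 with f(r) ≡ 0 mod 13^2.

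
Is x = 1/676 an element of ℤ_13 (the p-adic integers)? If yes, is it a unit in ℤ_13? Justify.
x ∉ ℤ_13 (v_13(x) = -2 < 0)

ℤ_13 = {x ∈ ℚ_13 : v_13(x) ≥ 0} and ℤ_13^× = {x ∈ ℤ_13 : v_13(x) = 0}. Here v_13(1/676) = v_13(num) − v_13(den) = -2; compare against these criteria.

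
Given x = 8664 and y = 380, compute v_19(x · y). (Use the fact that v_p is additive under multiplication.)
v_19(3292320) = 3

v_p(x) = 2 (factor: 8664 = 19^2 · 24); v_p(y) = 1 (factor: 380 = 19^1 · 20). Additivity: v_p(xy) = v_p(x) + v_p(y) = 2 + 1 = 3. (Direct check: xy = 3292320 = 19^3 · (480).)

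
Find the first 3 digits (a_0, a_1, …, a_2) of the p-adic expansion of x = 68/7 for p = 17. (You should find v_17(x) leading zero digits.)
(a_0, …, a_2) = (0, 3, 12)

v_17(68/7) = 1, so a_0 = ... = a_0 = 0. Factor out: x = 17^1 · u with u = 4/7 a unit in ℤ_17. Expand u iteratively via a_{v+i} = u_i mod 17, u_{i+1} = (u_i − a_{v+i})/17:
  u_0 = 4/7;  a_1 = 3;  u_1 = (u_0 − 3)/17 = -1/7
  u_1 = -1/7;  a_2 = 12;  u_2 = (u_1 − 12)/17 = -5/7
Digits: (0, 3, 12).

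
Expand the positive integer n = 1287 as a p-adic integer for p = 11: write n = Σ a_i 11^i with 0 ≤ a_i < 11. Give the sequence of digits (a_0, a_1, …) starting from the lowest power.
(a_0, a_1, …) = (0, 7, 10)

Repeated division by 11 gives the digits low-to-high: 1287 = 7·11^1 + 10·11^2. Digit sequence: (0, 7, 10).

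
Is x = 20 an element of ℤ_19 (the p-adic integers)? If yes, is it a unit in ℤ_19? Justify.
x ∈ ℤ_19^× (unit); v_19(x) = 0

ℤ_19 = {x ∈ ℚ_19 : v_19(x) ≥ 0} and ℤ_19^× = {x ∈ ℤ_19 : v_19(x) = 0}. Here v_19(20) = v_19(num) − v_19(den) = 0; compare against these criteria.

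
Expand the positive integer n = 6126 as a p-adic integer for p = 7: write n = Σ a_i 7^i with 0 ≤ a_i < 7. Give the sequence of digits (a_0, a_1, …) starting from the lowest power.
(a_0, a_1, …) = (1, 0, 6, 3, 2)

Repeated division by 7 gives the digits low-to-high: 6126 = 1 + 6·7^2 + 3·7^3 + 2·7^4. Digit sequence: (1, 0, 6, 3, 2).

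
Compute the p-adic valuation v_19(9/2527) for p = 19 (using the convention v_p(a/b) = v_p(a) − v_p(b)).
v_19(9/2527) = -2

Factor powers of 19 from the numerator and denominator of the reduced fraction: 9 = 19^0 · 9 and 2527 = 19^2 · 7. Apply v_p(a/b) = v_p(a) − v_p(b): v_19(9/2527) = 0 − 2 = -2.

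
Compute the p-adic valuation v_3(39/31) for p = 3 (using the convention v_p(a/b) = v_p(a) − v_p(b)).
v_3(39/31) = 1

Factor powers of 3 from the numerator and denominator of the reduced fraction: 39 = 3^1 · 13 and 31 = 3^0 · 31. Apply v_p(a/b) = v_p(a) − v_p(b): v_3(39/31) = 1 − 0 = 1.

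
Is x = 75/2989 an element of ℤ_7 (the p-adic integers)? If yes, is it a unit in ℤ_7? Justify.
x ∉ ℤ_7 (v_7(x) = -2 < 0)

ℤ_7 = {x ∈ ℚ_7 : v_7(x) ≥ 0} and ℤ_7^× = {x ∈ ℤ_7 : v_7(x) = 0}. Here v_7(75/2989) = v_7(num) − v_7(den) = -2; compare against these criteria.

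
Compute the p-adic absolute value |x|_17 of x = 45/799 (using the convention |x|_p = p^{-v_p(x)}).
|45/799|_17 = 17

Step 1 — compute v_17(x) by factoring powers of 17 out of the numerator and denominator: v_17(45/799) = -1. Step 2 — apply |x|_p = p^{-v_p(x)} = 17^{1} = 17.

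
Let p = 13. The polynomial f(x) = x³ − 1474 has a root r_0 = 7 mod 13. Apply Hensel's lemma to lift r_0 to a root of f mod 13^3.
r_2 = 1515 (mod 2197)

Hensel: r_{i+1} = r_i − f(r_i)/f′(r_i) mod 13^{i+2}, where f′(x) = 3x². Iterate:
  r_0 = 7 (mod 13)
  r_1 = 163 (mod 169)
  r_2 = 1515 (mod 2197)
Final: r = 1515 with f(r) ≡ 0 mod 13^3.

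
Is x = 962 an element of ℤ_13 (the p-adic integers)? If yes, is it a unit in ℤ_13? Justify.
x ∈ ℤ_13 but not a unit; v_13(x) = 1 > 0

ℤ_13 = {x ∈ ℚ_13 : v_13(x) ≥ 0} and ℤ_13^× = {x ∈ ℤ_13 : v_13(x) = 0}. Here v_13(962) = v_13(num) − v_13(den) = 1; compare against these criteria.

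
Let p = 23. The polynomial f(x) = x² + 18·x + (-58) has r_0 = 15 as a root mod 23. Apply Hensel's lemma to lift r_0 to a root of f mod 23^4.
r_3 = 161935 (mod 279841)

Hensel: r_{i+1} = r_i − f(r_i)·(f′(r_i))^{-1} mod 23^{i+2}, f′(x) = 2x + 18. Iterate:
  r_0 = 15 (mod 23)
  r_1 = 61 (mod 529)
  r_2 = 3764 (mod 12167)
  r_3 = 161935 (mod 279841)
Final: r = 161935 satisfies f(r) ≡ 0 mod 23^4.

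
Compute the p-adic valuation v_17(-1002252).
v_17(-1002252) = 4

v_17(n) is the largest exponent k such that 17^k divides n. Factor out: -1002252 = -17^4 · 12. (Sign doesn't affect v_p.) So v_17(-1002252) = 4.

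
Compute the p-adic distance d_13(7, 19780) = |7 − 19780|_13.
d_13(7, 19780) = 1/2197

Step 1 — x − y = 7 − 19780 = -19773. Step 2 — v_13(-19773) = 3 (factor: -19773 = −(13^3 · 9); the sign does not affect v_p). Step 3 — |x − y|_13 = 13^{-3} = 1/2197.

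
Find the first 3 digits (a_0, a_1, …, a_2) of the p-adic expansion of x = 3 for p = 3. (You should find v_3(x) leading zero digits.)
(a_0, …, a_2) = (0, 1, 0)

v_3(3) = 1, so a_0 = ... = a_0 = 0. Factor out: x = 3^1 · u with u = 1 a unit in ℤ_3. Expand u iteratively via a_{v+i} = u_i mod 3, u_{i+1} = (u_i − a_{v+i})/3:
  u_0 = 1;  a_1 = 1;  u_1 = (u_0 − 1)/3 = 0
  u_1 = 0;  a_2 = 0;  u_2 = (u_1 − 0)/3 = 0
Digits: (0, 1, 0).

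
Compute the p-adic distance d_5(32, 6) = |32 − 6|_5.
d_5(32, 6) = 1

Step 1 — x − y = 32 − 6 = 26. Step 2 — v_5(26) = 0 (factor: 26 = (5^0 · 26); the sign does not affect v_p). Step 3 — |x − y|_5 = 5^{0} = 1.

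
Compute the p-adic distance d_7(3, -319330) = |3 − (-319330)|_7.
d_7(3, -319330) = 1/16807

Step 1 — x − y = 3 − (-319330) = 319333. Step 2 — v_7(319333) = 5 (factor: 319333 = (7^5 · 19); the sign does not affect v_p). Step 3 — |x − y|_7 = 7^{-5} = 1/16807.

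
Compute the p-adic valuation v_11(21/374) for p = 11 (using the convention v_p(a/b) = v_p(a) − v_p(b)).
v_11(21/374) = -1

Factor powers of 11 from the numerator and denominator of the reduced fraction: 21 = 11^0 · 21 and 374 = 11^1 · 34. Apply v_p(a/b) = v_p(a) − v_p(b): v_11(21/374) = 0 − 1 = -1.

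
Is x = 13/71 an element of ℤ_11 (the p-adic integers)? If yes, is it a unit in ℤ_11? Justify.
x ∈ ℤ_11^× (unit); v_11(x) = 0

ℤ_11 = {x ∈ ℚ_11 : v_11(x) ≥ 0} and ℤ_11^× = {x ∈ ℤ_11 : v_11(x) = 0}. Here v_11(13/71) = v_11(num) − v_11(den) = 0; compare against these criteria.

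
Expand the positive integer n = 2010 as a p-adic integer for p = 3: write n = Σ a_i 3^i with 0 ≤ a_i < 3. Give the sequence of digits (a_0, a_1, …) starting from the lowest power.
(a_0, a_1, …) = (0, 1, 1, 2, 0, 2, 2)

Repeated division by 3 gives the digits low-to-high: 2010 = 1·3^1 + 1·3^2 + 2·3^3 + 2·3^5 + 2·3^6. Digit sequence: (0, 1, 1, 2, 0, 2, 2).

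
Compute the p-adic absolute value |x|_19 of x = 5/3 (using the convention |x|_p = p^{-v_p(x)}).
|5/3|_19 = 1

Step 1 — compute v_19(x) by factoring powers of 19 out of the numerator and denominator: v_19(5/3) = 0. Step 2 — apply |x|_p = p^{-v_p(x)} = 19^{0} = 1.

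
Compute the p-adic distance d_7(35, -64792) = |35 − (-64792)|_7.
d_7(35, -64792) = 1/2401

Step 1 — x − y = 35 − (-64792) = 64827. Step 2 — v_7(64827) = 4 (factor: 64827 = (7^4 · 27); the sign does not affect v_p). Step 3 — |x − y|_7 = 7^{-4} = 1/2401.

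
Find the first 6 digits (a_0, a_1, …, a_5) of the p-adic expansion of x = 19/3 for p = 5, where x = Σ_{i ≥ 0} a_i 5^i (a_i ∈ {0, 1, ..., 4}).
(a_0, …, a_5) = (3, 4, 1, 3, 1, 3)

v_5(19/3) = 0 (numerator and denominator both coprime to 5), so x ∈ ℤ_5^×. Compute digits iteratively via a_i = x_i mod 5, x_{i+1} = (x_i − a_i)/5, with x_0 = x:
  x_0 = 19/3;  a_0 = 3;  x_1 = (x_0 − 3)/5 = 2/3
  x_1 = 2/3;  a_1 = 4;  x_2 = (x_1 − 4)/5 = -2/3
  x_2 = -2/3;  a_2 = 1;  x_3 = (x_2 − 1)/5 = -1/3
  x_3 = -1/3;  a_3 = 3;  x_4 = (x_3 − 3)/5 = -2/3
  x_4 = -2/3;  a_4 = 1;  x_5 = (x_4 − 1)/5 = -1/3
  x_5 = -1/3;  a_5 = 3;  x_6 = (x_5 − 3)/5 = -2/3
Digits: (3, 4, 1, 3, 1, 3).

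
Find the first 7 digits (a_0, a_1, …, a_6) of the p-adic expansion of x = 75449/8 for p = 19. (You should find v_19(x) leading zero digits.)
(a_0, …, a_6) = (0, 0, 0, 18, 11, 16, 11)

v_19(75449/8) = 3, so a_0 = ... = a_2 = 0. Factor out: x = 19^3 · u with u = 11/8 a unit in ℤ_19. Expand u iteratively via a_{v+i} = u_i mod 19, u_{i+1} = (u_i − a_{v+i})/19:
  u_0 = 11/8;  a_3 = 18;  u_1 = (u_0 − 18)/19 = -7/8
  u_1 = -7/8;  a_4 = 11;  u_2 = (u_1 − 11)/19 = -5/8
  u_2 = -5/8;  a_5 = 16;  u_3 = (u_2 − 16)/19 = -7/8
  u_3 = -7/8;  a_6 = 11;  u_4 = (u_3 − 11)/19 = -5/8
Digits: (0, 0, 0, 18, 11, 16, 11).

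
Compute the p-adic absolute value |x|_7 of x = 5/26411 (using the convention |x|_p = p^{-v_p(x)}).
|5/26411|_7 = 2401

Step 1 — compute v_7(x) by factoring powers of 7 out of the numerator and denominator: v_7(5/26411) = -4. Step 2 — apply |x|_p = p^{-v_p(x)} = 7^{4} = 2401.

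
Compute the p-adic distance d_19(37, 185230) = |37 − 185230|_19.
d_19(37, 185230) = 1/6859

Step 1 — x − y = 37 − 185230 = -185193. Step 2 — v_19(-185193) = 3 (factor: -185193 = −(19^3 · 27); the sign does not affect v_p). Step 3 — |x − y|_19 = 19^{-3} = 1/6859.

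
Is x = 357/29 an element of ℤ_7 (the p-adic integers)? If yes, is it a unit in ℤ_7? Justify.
x ∈ ℤ_7 but not a unit; v_7(x) = 1 > 0

ℤ_7 = {x ∈ ℚ_7 : v_7(x) ≥ 0} and ℤ_7^× = {x ∈ ℤ_7 : v_7(x) = 0}. Here v_7(357/29) = v_7(num) − v_7(den) = 1; compare against these criteria.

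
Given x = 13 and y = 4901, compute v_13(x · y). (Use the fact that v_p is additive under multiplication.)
v_13(63713) = 3

v_p(x) = 1 (factor: 13 = 13^1 · 1); v_p(y) = 2 (factor: 4901 = 13^2 · 29). Additivity: v_p(xy) = v_p(x) + v_p(y) = 1 + 2 = 3. (Direct check: xy = 63713 = 13^3 · (29).)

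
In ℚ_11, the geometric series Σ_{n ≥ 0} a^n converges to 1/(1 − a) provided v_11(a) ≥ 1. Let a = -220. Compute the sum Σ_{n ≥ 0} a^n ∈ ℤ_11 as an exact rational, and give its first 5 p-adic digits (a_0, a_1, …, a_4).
Σ a^n = 1/(1 − a) = 1/221;  first 5 digits = (1, 2, 2, 0, 7)

v_11(a) = 1 ≥ 1, so the series converges in ℤ_11 to 1/(1 − a) = 1/(1 − (-220)) = 1/221. Expand this rational in ℤ_11: compute digits iteratively via d_i = x_i mod 11, x_{i+1} = (x_i − d_i)/11. The first 5 digits are (1, 2, 2, 0, 7).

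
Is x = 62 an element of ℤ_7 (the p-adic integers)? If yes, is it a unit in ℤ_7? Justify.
x ∈ ℤ_7^× (unit); v_7(x) = 0

ℤ_7 = {x ∈ ℚ_7 : v_7(x) ≥ 0} and ℤ_7^× = {x ∈ ℤ_7 : v_7(x) = 0}. Here v_7(62) = v_7(num) − v_7(den) = 0; compare against these criteria.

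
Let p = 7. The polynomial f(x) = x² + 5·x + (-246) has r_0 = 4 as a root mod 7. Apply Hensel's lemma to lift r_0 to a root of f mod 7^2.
r_1 = 39 (mod 49)

Hensel: r_{i+1} = r_i − f(r_i)·(f′(r_i))^{-1} mod 7^{i+2}, f′(x) = 2x + 5. Iterate:
  r_0 = 4 (mod 7)
  r_1 = 39 (mod 49)
Final: r = 39 satisfies f(r) ≡ 0 mod 7^2.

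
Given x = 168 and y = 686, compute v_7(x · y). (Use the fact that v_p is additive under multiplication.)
v_7(115248) = 4

v_p(x) = 1 (factor: 168 = 7^1 · 24); v_p(y) = 3 (factor: 686 = 7^3 · 2). Additivity: v_p(xy) = v_p(x) + v_p(y) = 1 + 3 = 4. (Direct check: xy = 115248 = 7^4 · (48).)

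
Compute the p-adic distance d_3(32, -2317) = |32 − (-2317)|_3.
d_3(32, -2317) = 1/81

Step 1 — x − y = 32 − (-2317) = 2349. Step 2 — v_3(2349) = 4 (factor: 2349 = (3^4 · 29); the sign does not affect v_p). Step 3 — |x − y|_3 = 3^{-4} = 1/81.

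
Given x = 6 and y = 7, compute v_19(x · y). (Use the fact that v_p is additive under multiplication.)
v_19(42) = 0

v_p(x) = 0 (factor: 6 = 19^0 · 6); v_p(y) = 0 (factor: 7 = 19^0 · 7). Additivity: v_p(xy) = v_p(x) + v_p(y) = 0 + 0 = 0. (Direct check: xy = 42 = 19^0 · (42).)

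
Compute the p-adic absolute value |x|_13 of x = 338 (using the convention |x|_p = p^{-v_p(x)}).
|338|_13 = 1/169

Step 1 — compute v_13(x) by factoring powers of 13 out of the numerator and denominator: v_13(338) = 2. Step 2 — apply |x|_p = p^{-v_p(x)} = 13^{-2} = 1/169.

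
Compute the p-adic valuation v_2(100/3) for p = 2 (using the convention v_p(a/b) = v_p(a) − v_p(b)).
v_2(100/3) = 2

Factor powers of 2 from the numerator and denominator of the reduced fraction: 100 = 2^2 · 25 and 3 = 2^0 · 3. Apply v_p(a/b) = v_p(a) − v_p(b): v_2(100/3) = 2 − 0 = 2.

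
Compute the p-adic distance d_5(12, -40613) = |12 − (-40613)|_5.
d_5(12, -40613) = 1/3125

Step 1 — x − y = 12 − (-40613) = 40625. Step 2 — v_5(40625) = 5 (factor: 40625 = (5^5 · 13); the sign does not affect v_p). Step 3 — |x − y|_5 = 5^{-5} = 1/3125.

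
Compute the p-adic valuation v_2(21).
v_2(21) = 0

v_2(n) is the largest exponent k such that 2^k divides n. Factor out: 21 = 2^0 · 21. (Sign doesn't affect v_p.) So v_2(21) = 0.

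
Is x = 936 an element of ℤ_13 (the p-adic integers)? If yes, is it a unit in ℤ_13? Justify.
x ∈ ℤ_13 but not a unit; v_13(x) = 1 > 0

ℤ_13 = {x ∈ ℚ_13 : v_13(x) ≥ 0} and ℤ_13^× = {x ∈ ℤ_13 : v_13(x) = 0}. Here v_13(936) = v_13(num) − v_13(den) = 1; compare against these criteria.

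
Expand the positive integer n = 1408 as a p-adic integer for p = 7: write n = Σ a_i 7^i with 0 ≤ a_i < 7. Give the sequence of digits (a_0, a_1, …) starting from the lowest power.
(a_0, a_1, …) = (1, 5, 0, 4)

Repeated division by 7 gives the digits low-to-high: 1408 = 1 + 5·7^1 + 4·7^3. Digit sequence: (1, 5, 0, 4).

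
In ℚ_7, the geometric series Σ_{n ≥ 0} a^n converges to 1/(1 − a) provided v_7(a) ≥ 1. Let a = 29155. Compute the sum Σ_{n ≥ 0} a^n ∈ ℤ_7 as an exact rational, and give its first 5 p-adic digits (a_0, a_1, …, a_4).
Σ a^n = 1/(1 − a) = -1/29154;  first 5 digits = (1, 0, 0, 1, 5)

v_7(a) = 3 ≥ 1, so the series converges in ℤ_7 to 1/(1 − a) = 1/(1 − 29155) = -1/29154. Expand this rational in ℤ_7: compute digits iteratively via d_i = x_i mod 7, x_{i+1} = (x_i − d_i)/7. The first 5 digits are (1, 0, 0, 1, 5).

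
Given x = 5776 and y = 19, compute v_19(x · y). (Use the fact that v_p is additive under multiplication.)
v_19(109744) = 3

v_p(x) = 2 (factor: 5776 = 19^2 · 16); v_p(y) = 1 (factor: 19 = 19^1 · 1). Additivity: v_p(xy) = v_p(x) + v_p(y) = 2 + 1 = 3. (Direct check: xy = 109744 = 19^3 · (16).)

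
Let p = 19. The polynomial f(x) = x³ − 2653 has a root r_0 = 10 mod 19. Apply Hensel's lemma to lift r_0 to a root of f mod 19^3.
r_2 = 4741 (mod 6859)

Hensel: r_{i+1} = r_i − f(r_i)/f′(r_i) mod 19^{i+2}, where f′(x) = 3x². Iterate:
  r_0 = 10 (mod 19)
  r_1 = 48 (mod 361)
  r_2 = 4741 (mod 6859)
Final: r = 4741 with f(r) ≡ 0 mod 19^3.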